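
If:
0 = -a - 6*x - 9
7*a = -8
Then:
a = -8/7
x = -55/42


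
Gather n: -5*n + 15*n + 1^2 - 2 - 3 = 10*n - 4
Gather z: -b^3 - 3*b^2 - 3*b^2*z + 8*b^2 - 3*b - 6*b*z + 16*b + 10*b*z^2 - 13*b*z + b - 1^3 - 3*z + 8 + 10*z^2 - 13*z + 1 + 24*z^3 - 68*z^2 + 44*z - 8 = -b^3 + 5*b^2 + 14*b + 24*z^3 + z^2*(10*b - 58) + z*(-3*b^2 - 19*b + 28)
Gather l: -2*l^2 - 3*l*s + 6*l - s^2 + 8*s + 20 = -2*l^2 + l*(6 - 3*s) - s^2 + 8*s + 20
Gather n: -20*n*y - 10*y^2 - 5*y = -20*n*y - 10*y^2 - 5*y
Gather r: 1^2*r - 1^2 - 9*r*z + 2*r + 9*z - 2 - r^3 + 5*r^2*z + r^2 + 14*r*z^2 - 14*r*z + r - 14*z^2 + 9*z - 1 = -r^3 + r^2*(5*z + 1) + r*(14*z^2 - 23*z + 4) - 14*z^2 + 18*z - 4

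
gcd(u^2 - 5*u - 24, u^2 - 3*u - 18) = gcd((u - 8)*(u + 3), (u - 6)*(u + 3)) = u + 3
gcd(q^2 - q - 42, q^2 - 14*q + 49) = q - 7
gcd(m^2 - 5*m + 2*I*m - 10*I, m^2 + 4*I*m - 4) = m + 2*I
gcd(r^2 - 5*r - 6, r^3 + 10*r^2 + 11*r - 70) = 1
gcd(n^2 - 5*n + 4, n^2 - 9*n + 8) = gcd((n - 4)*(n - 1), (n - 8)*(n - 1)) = n - 1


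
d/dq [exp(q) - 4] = exp(q)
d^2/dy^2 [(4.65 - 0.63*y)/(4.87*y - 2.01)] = 208.233408/(4.87*y - 2.01)^3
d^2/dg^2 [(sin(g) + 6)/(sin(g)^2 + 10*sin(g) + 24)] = (4*sin(g) + cos(g)^2 + 1)/(sin(g) + 4)^3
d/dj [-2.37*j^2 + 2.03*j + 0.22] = 2.03 - 4.74*j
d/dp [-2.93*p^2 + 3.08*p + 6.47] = 3.08 - 5.86*p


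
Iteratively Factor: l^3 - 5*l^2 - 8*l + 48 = (l + 3)*(l^2 - 8*l + 16) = (l - 4)*(l + 3)*(l - 4)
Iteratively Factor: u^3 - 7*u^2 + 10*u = (u)*(u^2 - 7*u + 10) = u*(u - 2)*(u - 5)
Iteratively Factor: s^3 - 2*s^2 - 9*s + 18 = (s - 3)*(s^2 + s - 6) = (s - 3)*(s + 3)*(s - 2)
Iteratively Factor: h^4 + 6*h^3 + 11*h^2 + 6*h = (h + 1)*(h^3 + 5*h^2 + 6*h) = (h + 1)*(h + 3)*(h^2 + 2*h) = h*(h + 1)*(h + 3)*(h + 2)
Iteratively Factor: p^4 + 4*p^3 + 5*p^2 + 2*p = (p + 1)*(p^3 + 3*p^2 + 2*p) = (p + 1)^2*(p^2 + 2*p) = (p + 1)^2*(p + 2)*(p)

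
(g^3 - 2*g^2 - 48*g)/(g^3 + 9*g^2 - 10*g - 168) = g*(g - 8)/(g^2 + 3*g - 28)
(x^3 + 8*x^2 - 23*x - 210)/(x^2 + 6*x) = x + 2 - 35/x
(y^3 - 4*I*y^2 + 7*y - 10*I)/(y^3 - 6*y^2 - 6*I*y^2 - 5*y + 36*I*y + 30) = (y + 2*I)/(y - 6)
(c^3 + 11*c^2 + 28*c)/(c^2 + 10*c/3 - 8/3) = 3*c*(c + 7)/(3*c - 2)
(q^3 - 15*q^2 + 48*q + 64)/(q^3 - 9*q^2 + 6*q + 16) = (q - 8)/(q - 2)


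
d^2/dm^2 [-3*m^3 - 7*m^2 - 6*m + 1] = -18*m - 14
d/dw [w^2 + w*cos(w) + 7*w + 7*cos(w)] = -w*sin(w) + 2*w - 7*sin(w) + cos(w) + 7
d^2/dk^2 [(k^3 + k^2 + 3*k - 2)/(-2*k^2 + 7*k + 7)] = 2*(-89*k^3 - 165*k^2 - 357*k + 224)/(8*k^6 - 84*k^5 + 210*k^4 + 245*k^3 - 735*k^2 - 1029*k - 343)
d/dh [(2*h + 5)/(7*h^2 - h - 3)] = (14*h^2 - 2*h - (2*h + 5)*(14*h - 1) - 6)/(-7*h^2 + h + 3)^2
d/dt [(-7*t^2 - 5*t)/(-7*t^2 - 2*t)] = -21/(49*t^2 + 28*t + 4)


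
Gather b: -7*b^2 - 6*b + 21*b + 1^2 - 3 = -7*b^2 + 15*b - 2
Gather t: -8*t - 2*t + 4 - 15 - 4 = -10*t - 15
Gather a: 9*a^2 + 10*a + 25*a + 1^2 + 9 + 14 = 9*a^2 + 35*a + 24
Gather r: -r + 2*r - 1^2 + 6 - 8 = r - 3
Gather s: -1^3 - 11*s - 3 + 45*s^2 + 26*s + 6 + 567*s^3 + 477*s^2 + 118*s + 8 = 567*s^3 + 522*s^2 + 133*s + 10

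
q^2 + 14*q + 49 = (q + 7)^2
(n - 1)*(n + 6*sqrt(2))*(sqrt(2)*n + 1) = sqrt(2)*n^3 - sqrt(2)*n^2 + 13*n^2 - 13*n + 6*sqrt(2)*n - 6*sqrt(2)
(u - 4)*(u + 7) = u^2 + 3*u - 28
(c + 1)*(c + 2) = c^2 + 3*c + 2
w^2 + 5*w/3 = w*(w + 5/3)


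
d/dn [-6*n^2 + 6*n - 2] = 6 - 12*n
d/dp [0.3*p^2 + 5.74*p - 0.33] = 0.6*p + 5.74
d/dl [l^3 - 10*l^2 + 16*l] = 3*l^2 - 20*l + 16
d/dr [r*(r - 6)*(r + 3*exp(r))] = 3*r^2*exp(r) + 3*r^2 - 12*r*exp(r) - 12*r - 18*exp(r)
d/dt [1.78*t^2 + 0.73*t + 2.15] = 3.56*t + 0.73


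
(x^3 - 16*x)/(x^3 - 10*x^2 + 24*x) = (x + 4)/(x - 6)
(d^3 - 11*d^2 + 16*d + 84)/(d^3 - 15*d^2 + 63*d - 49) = (d^2 - 4*d - 12)/(d^2 - 8*d + 7)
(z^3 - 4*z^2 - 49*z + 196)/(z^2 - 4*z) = z - 49/z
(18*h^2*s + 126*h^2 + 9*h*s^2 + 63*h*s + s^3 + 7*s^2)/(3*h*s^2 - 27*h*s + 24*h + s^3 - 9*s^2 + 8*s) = (6*h*s + 42*h + s^2 + 7*s)/(s^2 - 9*s + 8)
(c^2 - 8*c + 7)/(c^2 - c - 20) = (-c^2 + 8*c - 7)/(-c^2 + c + 20)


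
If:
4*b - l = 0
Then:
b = l/4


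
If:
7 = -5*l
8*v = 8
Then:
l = -7/5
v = 1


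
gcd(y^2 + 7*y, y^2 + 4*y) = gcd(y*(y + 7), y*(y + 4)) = y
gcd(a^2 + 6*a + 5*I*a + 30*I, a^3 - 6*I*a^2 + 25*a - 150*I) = a + 5*I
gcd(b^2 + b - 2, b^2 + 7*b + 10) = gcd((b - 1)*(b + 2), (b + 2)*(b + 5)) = b + 2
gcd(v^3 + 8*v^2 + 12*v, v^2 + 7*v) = v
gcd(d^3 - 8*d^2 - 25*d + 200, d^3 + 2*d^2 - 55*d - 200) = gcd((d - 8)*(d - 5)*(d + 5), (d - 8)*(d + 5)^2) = d^2 - 3*d - 40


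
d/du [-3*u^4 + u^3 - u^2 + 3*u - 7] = -12*u^3 + 3*u^2 - 2*u + 3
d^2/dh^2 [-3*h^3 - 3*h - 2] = -18*h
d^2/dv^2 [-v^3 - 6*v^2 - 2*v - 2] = -6*v - 12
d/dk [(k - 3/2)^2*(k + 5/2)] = 3*k^2 - k - 21/4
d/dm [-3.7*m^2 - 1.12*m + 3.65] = -7.4*m - 1.12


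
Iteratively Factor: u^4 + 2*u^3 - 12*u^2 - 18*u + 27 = (u - 1)*(u^3 + 3*u^2 - 9*u - 27) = (u - 3)*(u - 1)*(u^2 + 6*u + 9) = (u - 3)*(u - 1)*(u + 3)*(u + 3)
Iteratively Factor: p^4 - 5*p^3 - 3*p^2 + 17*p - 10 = (p - 1)*(p^3 - 4*p^2 - 7*p + 10) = (p - 1)*(p + 2)*(p^2 - 6*p + 5) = (p - 5)*(p - 1)*(p + 2)*(p - 1)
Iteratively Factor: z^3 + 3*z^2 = (z)*(z^2 + 3*z) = z^2*(z + 3)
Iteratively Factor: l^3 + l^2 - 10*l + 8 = (l - 1)*(l^2 + 2*l - 8) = (l - 1)*(l + 4)*(l - 2)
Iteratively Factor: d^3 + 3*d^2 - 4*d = (d)*(d^2 + 3*d - 4) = d*(d - 1)*(d + 4)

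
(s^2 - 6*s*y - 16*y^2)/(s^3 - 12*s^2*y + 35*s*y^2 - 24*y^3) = (s + 2*y)/(s^2 - 4*s*y + 3*y^2)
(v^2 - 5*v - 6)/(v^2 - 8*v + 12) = (v + 1)/(v - 2)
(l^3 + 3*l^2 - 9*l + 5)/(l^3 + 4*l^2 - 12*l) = (l^3 + 3*l^2 - 9*l + 5)/(l*(l^2 + 4*l - 12))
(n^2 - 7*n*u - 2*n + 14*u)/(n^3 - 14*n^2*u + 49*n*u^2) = (2 - n)/(n*(-n + 7*u))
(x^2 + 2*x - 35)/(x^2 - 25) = (x + 7)/(x + 5)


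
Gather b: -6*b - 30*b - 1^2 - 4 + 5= -36*b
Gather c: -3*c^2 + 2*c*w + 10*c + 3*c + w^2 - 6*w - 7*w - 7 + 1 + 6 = -3*c^2 + c*(2*w + 13) + w^2 - 13*w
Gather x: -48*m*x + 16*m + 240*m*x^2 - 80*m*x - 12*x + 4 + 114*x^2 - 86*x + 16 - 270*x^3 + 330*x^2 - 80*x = 16*m - 270*x^3 + x^2*(240*m + 444) + x*(-128*m - 178) + 20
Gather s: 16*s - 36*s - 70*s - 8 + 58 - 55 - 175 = -90*s - 180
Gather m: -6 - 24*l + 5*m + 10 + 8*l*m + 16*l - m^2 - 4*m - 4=-8*l - m^2 + m*(8*l + 1)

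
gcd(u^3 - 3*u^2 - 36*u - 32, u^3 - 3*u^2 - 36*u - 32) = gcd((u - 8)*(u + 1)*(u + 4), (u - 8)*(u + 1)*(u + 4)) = u^3 - 3*u^2 - 36*u - 32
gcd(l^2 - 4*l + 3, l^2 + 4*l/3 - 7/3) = l - 1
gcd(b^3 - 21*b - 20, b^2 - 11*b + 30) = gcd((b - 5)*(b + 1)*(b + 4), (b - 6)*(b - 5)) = b - 5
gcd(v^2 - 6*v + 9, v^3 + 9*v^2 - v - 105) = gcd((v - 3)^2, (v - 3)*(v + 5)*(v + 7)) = v - 3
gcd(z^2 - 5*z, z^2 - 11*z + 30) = z - 5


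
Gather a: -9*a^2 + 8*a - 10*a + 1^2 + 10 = -9*a^2 - 2*a + 11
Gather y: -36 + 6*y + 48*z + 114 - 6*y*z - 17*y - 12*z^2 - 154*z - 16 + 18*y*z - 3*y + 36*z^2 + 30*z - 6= y*(12*z - 14) + 24*z^2 - 76*z + 56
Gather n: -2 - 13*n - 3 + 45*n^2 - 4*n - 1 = 45*n^2 - 17*n - 6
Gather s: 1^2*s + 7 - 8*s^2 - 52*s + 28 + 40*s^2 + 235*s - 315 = 32*s^2 + 184*s - 280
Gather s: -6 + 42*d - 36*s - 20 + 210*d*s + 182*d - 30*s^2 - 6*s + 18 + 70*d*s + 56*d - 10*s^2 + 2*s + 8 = 280*d - 40*s^2 + s*(280*d - 40)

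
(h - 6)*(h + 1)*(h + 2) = h^3 - 3*h^2 - 16*h - 12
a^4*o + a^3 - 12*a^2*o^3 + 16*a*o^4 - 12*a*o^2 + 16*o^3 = (a - 2*o)^2*(a + 4*o)*(a*o + 1)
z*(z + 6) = z^2 + 6*z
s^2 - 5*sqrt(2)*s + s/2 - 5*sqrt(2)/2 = (s + 1/2)*(s - 5*sqrt(2))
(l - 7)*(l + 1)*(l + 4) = l^3 - 2*l^2 - 31*l - 28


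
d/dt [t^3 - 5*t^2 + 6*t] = 3*t^2 - 10*t + 6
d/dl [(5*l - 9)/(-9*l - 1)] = -86/(9*l + 1)^2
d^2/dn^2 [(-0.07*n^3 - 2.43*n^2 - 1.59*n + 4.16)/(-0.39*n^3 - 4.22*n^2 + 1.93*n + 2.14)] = (-5.55111512312578e-17*n^7 + 0.508794000000002*n^6 + 1.767168*n^5 + 19.78353*n^4 + 19.241496*n^3 - 276.382356*n^2 + 270.534864*n - 97.004604)/(0.059319*n^9 + 1.925586*n^8 + 19.955169*n^7 + 55.116602*n^6 - 119.884575*n^5 - 57.508026*n^4 + 102.745739*n^3 + 34.063878*n^2 - 26.515884*n - 9.800344)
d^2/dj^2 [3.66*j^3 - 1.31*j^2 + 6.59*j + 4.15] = 21.96*j - 2.62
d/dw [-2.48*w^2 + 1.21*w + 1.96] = 1.21 - 4.96*w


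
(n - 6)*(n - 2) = n^2 - 8*n + 12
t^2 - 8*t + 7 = (t - 7)*(t - 1)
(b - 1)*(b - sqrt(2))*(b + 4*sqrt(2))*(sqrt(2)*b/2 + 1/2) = sqrt(2)*b^4/2 - sqrt(2)*b^3/2 + 7*b^3/2 - 5*sqrt(2)*b^2/2 - 7*b^2/2 - 4*b + 5*sqrt(2)*b/2 + 4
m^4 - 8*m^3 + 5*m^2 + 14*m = m*(m - 7)*(m - 2)*(m + 1)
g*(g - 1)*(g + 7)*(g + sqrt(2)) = g^4 + sqrt(2)*g^3 + 6*g^3 - 7*g^2 + 6*sqrt(2)*g^2 - 7*sqrt(2)*g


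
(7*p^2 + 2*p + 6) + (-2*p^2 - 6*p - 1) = 5*p^2 - 4*p + 5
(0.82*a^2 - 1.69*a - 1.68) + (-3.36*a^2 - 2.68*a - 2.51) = -2.54*a^2 - 4.37*a - 4.19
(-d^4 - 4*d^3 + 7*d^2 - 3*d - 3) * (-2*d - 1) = 2*d^5 + 9*d^4 - 10*d^3 - d^2 + 9*d + 3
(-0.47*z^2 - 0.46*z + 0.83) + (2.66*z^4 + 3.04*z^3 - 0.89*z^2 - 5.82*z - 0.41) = 2.66*z^4 + 3.04*z^3 - 1.36*z^2 - 6.28*z + 0.42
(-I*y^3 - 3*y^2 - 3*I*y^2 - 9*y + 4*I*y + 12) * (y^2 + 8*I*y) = -I*y^5 + 5*y^4 - 3*I*y^4 + 15*y^3 - 20*I*y^3 - 20*y^2 - 72*I*y^2 + 96*I*y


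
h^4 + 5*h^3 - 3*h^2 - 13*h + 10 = (h - 1)^2*(h + 2)*(h + 5)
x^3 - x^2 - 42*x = x*(x - 7)*(x + 6)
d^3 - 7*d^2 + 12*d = d*(d - 4)*(d - 3)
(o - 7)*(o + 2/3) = o^2 - 19*o/3 - 14/3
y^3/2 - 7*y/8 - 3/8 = (y/2 + 1/4)*(y - 3/2)*(y + 1)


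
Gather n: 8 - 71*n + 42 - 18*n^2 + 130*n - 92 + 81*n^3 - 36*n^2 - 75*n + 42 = 81*n^3 - 54*n^2 - 16*n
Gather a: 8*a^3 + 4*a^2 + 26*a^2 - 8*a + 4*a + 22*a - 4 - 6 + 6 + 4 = 8*a^3 + 30*a^2 + 18*a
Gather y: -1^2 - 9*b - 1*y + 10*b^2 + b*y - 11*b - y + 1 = 10*b^2 - 20*b + y*(b - 2)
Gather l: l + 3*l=4*l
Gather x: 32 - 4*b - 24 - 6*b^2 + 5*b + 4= -6*b^2 + b + 12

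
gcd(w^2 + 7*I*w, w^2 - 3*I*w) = w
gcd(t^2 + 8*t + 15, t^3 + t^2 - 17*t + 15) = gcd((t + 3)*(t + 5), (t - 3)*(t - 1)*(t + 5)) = t + 5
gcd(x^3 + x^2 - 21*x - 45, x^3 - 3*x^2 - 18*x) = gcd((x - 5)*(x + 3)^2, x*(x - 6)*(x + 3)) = x + 3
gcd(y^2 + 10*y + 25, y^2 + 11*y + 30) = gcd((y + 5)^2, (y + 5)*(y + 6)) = y + 5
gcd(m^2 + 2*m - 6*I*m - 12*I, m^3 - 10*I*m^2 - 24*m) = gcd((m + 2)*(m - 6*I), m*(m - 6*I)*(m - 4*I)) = m - 6*I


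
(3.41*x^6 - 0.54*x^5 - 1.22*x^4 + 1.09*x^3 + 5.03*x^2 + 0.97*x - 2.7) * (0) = 0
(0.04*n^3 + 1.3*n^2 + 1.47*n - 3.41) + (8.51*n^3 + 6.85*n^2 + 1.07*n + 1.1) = 8.55*n^3 + 8.15*n^2 + 2.54*n - 2.31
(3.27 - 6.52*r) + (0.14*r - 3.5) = -6.38*r - 0.23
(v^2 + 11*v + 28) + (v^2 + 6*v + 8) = 2*v^2 + 17*v + 36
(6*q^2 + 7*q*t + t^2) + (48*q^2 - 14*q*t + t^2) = 54*q^2 - 7*q*t + 2*t^2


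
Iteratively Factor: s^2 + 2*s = (s + 2)*(s)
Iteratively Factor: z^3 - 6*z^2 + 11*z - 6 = (z - 1)*(z^2 - 5*z + 6) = (z - 2)*(z - 1)*(z - 3)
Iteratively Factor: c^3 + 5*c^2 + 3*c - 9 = (c - 1)*(c^2 + 6*c + 9) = (c - 1)*(c + 3)*(c + 3)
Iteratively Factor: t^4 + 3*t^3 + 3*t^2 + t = (t)*(t^3 + 3*t^2 + 3*t + 1) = t*(t + 1)*(t^2 + 2*t + 1) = t*(t + 1)^2*(t + 1)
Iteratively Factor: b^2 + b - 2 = (b - 1)*(b + 2)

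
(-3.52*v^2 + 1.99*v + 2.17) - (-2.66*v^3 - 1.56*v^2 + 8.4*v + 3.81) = 2.66*v^3 - 1.96*v^2 - 6.41*v - 1.64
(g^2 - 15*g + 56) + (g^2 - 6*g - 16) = 2*g^2 - 21*g + 40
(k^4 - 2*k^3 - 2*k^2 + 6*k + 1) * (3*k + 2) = 3*k^5 - 4*k^4 - 10*k^3 + 14*k^2 + 15*k + 2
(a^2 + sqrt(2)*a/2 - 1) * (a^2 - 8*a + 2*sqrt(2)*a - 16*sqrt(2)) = a^4 - 8*a^3 + 5*sqrt(2)*a^3/2 - 20*sqrt(2)*a^2 + a^2 - 8*a - 2*sqrt(2)*a + 16*sqrt(2)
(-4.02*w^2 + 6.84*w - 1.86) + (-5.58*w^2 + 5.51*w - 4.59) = -9.6*w^2 + 12.35*w - 6.45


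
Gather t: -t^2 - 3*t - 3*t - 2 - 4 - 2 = -t^2 - 6*t - 8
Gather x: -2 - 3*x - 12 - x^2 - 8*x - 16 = -x^2 - 11*x - 30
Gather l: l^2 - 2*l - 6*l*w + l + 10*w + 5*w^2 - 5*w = l^2 + l*(-6*w - 1) + 5*w^2 + 5*w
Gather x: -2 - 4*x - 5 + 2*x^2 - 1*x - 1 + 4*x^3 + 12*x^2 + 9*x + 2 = 4*x^3 + 14*x^2 + 4*x - 6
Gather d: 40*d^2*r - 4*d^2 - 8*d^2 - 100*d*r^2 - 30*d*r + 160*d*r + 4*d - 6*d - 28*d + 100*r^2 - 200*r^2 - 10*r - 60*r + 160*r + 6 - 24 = d^2*(40*r - 12) + d*(-100*r^2 + 130*r - 30) - 100*r^2 + 90*r - 18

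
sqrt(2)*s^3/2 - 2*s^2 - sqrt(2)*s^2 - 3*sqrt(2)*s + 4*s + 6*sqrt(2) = (s - 2)*(s - 3*sqrt(2))*(sqrt(2)*s/2 + 1)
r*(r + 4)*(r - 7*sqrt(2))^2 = r^4 - 14*sqrt(2)*r^3 + 4*r^3 - 56*sqrt(2)*r^2 + 98*r^2 + 392*r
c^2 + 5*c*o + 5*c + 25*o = (c + 5)*(c + 5*o)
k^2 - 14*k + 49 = (k - 7)^2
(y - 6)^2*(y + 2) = y^3 - 10*y^2 + 12*y + 72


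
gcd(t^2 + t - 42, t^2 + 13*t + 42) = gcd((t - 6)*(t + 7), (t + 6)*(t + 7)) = t + 7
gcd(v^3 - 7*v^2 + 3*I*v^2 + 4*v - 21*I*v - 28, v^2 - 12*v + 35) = v - 7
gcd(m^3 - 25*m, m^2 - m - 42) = 1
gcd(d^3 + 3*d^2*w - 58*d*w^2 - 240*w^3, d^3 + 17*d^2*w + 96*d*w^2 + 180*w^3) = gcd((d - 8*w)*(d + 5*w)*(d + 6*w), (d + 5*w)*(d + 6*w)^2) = d^2 + 11*d*w + 30*w^2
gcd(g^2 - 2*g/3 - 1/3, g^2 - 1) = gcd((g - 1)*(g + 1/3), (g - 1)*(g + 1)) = g - 1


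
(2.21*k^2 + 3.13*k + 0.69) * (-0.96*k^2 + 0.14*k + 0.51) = -2.1216*k^4 - 2.6954*k^3 + 0.9029*k^2 + 1.6929*k + 0.3519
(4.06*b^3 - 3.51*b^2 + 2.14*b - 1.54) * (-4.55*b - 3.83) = -18.473*b^4 + 0.420699999999998*b^3 + 3.7063*b^2 - 1.1892*b + 5.8982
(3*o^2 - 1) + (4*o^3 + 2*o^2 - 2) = 4*o^3 + 5*o^2 - 3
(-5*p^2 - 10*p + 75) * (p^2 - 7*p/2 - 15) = -5*p^4 + 15*p^3/2 + 185*p^2 - 225*p/2 - 1125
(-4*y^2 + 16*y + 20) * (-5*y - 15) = 20*y^3 - 20*y^2 - 340*y - 300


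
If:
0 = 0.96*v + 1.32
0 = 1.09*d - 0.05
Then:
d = 0.05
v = -1.38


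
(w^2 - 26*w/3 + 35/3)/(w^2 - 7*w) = (w - 5/3)/w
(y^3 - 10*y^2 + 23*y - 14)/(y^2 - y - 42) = (y^2 - 3*y + 2)/(y + 6)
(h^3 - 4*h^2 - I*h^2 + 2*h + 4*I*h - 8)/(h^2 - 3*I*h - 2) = (h^2 + h*(-4 + I) - 4*I)/(h - I)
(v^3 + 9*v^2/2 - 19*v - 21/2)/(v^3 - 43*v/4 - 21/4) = 2*(v^2 + 4*v - 21)/(2*v^2 - v - 21)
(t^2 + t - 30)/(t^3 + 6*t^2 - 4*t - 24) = (t - 5)/(t^2 - 4)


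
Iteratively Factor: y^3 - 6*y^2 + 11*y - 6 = (y - 1)*(y^2 - 5*y + 6) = (y - 2)*(y - 1)*(y - 3)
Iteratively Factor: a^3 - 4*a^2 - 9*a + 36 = (a - 3)*(a^2 - a - 12) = (a - 4)*(a - 3)*(a + 3)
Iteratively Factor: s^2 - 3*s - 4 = (s + 1)*(s - 4)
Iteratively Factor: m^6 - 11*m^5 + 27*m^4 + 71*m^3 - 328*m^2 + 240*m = (m - 4)*(m^5 - 7*m^4 - m^3 + 67*m^2 - 60*m) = (m - 4)*(m + 3)*(m^4 - 10*m^3 + 29*m^2 - 20*m) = (m - 4)^2*(m + 3)*(m^3 - 6*m^2 + 5*m) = (m - 5)*(m - 4)^2*(m + 3)*(m^2 - m) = (m - 5)*(m - 4)^2*(m - 1)*(m + 3)*(m)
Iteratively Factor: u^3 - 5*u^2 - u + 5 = (u + 1)*(u^2 - 6*u + 5) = (u - 1)*(u + 1)*(u - 5)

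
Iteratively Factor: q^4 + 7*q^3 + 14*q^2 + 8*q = (q)*(q^3 + 7*q^2 + 14*q + 8) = q*(q + 1)*(q^2 + 6*q + 8) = q*(q + 1)*(q + 2)*(q + 4)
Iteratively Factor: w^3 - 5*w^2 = (w)*(w^2 - 5*w) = w^2*(w - 5)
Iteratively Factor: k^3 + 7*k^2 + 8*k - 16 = (k - 1)*(k^2 + 8*k + 16) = (k - 1)*(k + 4)*(k + 4)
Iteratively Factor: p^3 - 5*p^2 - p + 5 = (p - 5)*(p^2 - 1) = (p - 5)*(p + 1)*(p - 1)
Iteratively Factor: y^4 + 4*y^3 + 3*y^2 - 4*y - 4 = (y - 1)*(y^3 + 5*y^2 + 8*y + 4) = (y - 1)*(y + 2)*(y^2 + 3*y + 2) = (y - 1)*(y + 1)*(y + 2)*(y + 2)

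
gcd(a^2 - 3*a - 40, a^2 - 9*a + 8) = a - 8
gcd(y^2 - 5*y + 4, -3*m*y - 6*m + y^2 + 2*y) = 1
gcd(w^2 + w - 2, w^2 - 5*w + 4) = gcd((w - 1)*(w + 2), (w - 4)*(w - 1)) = w - 1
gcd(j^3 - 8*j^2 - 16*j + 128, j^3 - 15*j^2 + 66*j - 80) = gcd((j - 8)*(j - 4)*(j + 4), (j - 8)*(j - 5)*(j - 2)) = j - 8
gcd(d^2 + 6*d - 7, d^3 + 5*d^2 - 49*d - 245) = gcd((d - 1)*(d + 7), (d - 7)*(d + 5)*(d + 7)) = d + 7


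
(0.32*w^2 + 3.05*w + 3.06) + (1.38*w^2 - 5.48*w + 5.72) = 1.7*w^2 - 2.43*w + 8.78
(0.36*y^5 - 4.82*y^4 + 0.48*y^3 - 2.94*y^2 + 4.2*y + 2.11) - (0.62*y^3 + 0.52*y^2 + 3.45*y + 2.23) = 0.36*y^5 - 4.82*y^4 - 0.14*y^3 - 3.46*y^2 + 0.75*y - 0.12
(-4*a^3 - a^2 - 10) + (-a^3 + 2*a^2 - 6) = -5*a^3 + a^2 - 16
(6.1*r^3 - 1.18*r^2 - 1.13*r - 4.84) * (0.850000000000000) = 5.185*r^3 - 1.003*r^2 - 0.9605*r - 4.114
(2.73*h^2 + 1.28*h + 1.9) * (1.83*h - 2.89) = 4.9959*h^3 - 5.5473*h^2 - 0.2222*h - 5.491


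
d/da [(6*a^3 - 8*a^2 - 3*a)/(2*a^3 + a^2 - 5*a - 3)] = (22*a^4 - 48*a^3 - 11*a^2 + 48*a + 9)/(4*a^6 + 4*a^5 - 19*a^4 - 22*a^3 + 19*a^2 + 30*a + 9)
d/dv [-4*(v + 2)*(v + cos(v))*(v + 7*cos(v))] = 4*(v + 2)*(v + cos(v))*(7*sin(v) - 1) + 4*(v + 2)*(v + 7*cos(v))*(sin(v) - 1) - 4*(v + cos(v))*(v + 7*cos(v))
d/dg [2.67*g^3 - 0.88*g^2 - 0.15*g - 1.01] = 8.01*g^2 - 1.76*g - 0.15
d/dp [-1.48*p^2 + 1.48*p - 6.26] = 1.48 - 2.96*p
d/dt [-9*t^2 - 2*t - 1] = -18*t - 2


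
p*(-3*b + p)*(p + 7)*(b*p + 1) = -3*b^2*p^3 - 21*b^2*p^2 + b*p^4 + 7*b*p^3 - 3*b*p^2 - 21*b*p + p^3 + 7*p^2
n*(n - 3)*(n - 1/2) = n^3 - 7*n^2/2 + 3*n/2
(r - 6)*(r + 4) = r^2 - 2*r - 24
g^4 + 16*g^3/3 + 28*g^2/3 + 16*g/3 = g*(g + 4/3)*(g + 2)^2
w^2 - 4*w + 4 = (w - 2)^2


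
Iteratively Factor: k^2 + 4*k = (k)*(k + 4)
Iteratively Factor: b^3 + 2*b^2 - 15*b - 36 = (b + 3)*(b^2 - b - 12) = (b + 3)^2*(b - 4)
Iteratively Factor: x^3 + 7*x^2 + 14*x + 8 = (x + 1)*(x^2 + 6*x + 8) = (x + 1)*(x + 4)*(x + 2)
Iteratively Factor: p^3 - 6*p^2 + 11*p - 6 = (p - 1)*(p^2 - 5*p + 6) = (p - 2)*(p - 1)*(p - 3)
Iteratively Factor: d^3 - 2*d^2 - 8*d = (d)*(d^2 - 2*d - 8) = d*(d + 2)*(d - 4)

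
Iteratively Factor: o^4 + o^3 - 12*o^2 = (o + 4)*(o^3 - 3*o^2) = o*(o + 4)*(o^2 - 3*o) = o*(o - 3)*(o + 4)*(o)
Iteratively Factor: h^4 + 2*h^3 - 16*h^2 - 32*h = (h + 2)*(h^3 - 16*h) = h*(h + 2)*(h^2 - 16) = h*(h + 2)*(h + 4)*(h - 4)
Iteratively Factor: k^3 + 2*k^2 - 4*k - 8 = (k - 2)*(k^2 + 4*k + 4) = (k - 2)*(k + 2)*(k + 2)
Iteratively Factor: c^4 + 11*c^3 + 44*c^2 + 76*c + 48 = (c + 2)*(c^3 + 9*c^2 + 26*c + 24) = (c + 2)^2*(c^2 + 7*c + 12) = (c + 2)^2*(c + 3)*(c + 4)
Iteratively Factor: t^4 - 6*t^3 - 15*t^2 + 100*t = (t)*(t^3 - 6*t^2 - 15*t + 100) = t*(t + 4)*(t^2 - 10*t + 25) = t*(t - 5)*(t + 4)*(t - 5)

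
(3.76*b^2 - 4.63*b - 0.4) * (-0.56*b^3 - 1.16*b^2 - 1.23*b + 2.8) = -2.1056*b^5 - 1.7688*b^4 + 0.97*b^3 + 16.6869*b^2 - 12.472*b - 1.12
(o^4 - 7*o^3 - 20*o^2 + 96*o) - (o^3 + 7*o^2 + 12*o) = o^4 - 8*o^3 - 27*o^2 + 84*o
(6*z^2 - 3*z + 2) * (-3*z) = -18*z^3 + 9*z^2 - 6*z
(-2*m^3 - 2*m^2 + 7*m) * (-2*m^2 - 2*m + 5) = 4*m^5 + 8*m^4 - 20*m^3 - 24*m^2 + 35*m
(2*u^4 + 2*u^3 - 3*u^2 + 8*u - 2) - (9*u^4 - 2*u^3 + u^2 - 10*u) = -7*u^4 + 4*u^3 - 4*u^2 + 18*u - 2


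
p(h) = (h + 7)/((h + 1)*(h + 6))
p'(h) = 1/((h + 1)*(h + 6)) - (h + 7)/((h + 1)*(h + 6)^2) - (h + 7)/((h + 1)^2*(h + 6))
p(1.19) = 0.52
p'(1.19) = -0.25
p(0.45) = 0.80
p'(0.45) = -0.57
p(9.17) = 0.10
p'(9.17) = -0.01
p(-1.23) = -5.26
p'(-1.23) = -22.68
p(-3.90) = -0.51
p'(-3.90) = -0.10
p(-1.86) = -1.44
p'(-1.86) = -1.61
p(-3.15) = -0.63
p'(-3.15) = -0.23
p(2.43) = 0.33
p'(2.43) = -0.10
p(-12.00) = -0.08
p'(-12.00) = 0.00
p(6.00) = 0.15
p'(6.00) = -0.02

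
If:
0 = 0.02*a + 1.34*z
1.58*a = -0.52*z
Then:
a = 0.00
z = 0.00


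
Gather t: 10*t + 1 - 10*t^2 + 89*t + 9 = -10*t^2 + 99*t + 10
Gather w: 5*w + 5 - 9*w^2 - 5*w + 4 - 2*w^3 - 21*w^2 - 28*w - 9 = -2*w^3 - 30*w^2 - 28*w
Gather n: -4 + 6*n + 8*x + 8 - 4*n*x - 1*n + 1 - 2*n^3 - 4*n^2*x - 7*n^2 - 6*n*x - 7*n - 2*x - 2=-2*n^3 + n^2*(-4*x - 7) + n*(-10*x - 2) + 6*x + 3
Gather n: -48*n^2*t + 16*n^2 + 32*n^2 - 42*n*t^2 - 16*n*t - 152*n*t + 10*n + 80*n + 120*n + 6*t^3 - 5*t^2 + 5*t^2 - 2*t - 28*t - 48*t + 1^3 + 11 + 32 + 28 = n^2*(48 - 48*t) + n*(-42*t^2 - 168*t + 210) + 6*t^3 - 78*t + 72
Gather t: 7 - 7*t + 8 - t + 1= 16 - 8*t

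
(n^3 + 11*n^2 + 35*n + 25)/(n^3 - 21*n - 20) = (n^2 + 10*n + 25)/(n^2 - n - 20)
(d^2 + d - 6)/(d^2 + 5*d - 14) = (d + 3)/(d + 7)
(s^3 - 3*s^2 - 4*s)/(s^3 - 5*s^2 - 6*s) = (s - 4)/(s - 6)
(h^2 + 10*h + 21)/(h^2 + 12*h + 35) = (h + 3)/(h + 5)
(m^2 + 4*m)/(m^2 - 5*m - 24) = m*(m + 4)/(m^2 - 5*m - 24)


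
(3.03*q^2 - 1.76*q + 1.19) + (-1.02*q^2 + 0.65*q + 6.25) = 2.01*q^2 - 1.11*q + 7.44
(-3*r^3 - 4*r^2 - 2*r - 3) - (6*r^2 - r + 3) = -3*r^3 - 10*r^2 - r - 6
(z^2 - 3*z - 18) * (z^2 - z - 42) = z^4 - 4*z^3 - 57*z^2 + 144*z + 756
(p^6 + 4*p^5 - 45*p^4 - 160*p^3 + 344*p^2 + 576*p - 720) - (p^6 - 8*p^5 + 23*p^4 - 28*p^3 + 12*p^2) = 12*p^5 - 68*p^4 - 132*p^3 + 332*p^2 + 576*p - 720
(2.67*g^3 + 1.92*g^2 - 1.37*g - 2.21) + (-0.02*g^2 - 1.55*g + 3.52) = 2.67*g^3 + 1.9*g^2 - 2.92*g + 1.31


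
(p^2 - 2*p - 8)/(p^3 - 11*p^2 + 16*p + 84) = (p - 4)/(p^2 - 13*p + 42)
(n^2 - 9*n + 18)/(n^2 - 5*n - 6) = (n - 3)/(n + 1)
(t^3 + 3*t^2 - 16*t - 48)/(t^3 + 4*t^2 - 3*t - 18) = (t^2 - 16)/(t^2 + t - 6)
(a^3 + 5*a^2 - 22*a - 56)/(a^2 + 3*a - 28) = a + 2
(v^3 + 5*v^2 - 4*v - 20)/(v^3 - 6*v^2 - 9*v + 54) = (v^3 + 5*v^2 - 4*v - 20)/(v^3 - 6*v^2 - 9*v + 54)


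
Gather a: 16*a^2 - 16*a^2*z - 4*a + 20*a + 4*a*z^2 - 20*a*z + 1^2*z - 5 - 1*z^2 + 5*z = a^2*(16 - 16*z) + a*(4*z^2 - 20*z + 16) - z^2 + 6*z - 5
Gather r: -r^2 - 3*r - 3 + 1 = -r^2 - 3*r - 2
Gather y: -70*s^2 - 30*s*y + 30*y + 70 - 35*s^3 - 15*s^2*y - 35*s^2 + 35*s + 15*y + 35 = -35*s^3 - 105*s^2 + 35*s + y*(-15*s^2 - 30*s + 45) + 105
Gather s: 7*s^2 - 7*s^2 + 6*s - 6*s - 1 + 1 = 0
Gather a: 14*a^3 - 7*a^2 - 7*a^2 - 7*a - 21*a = 14*a^3 - 14*a^2 - 28*a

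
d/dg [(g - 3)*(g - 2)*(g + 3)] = 3*g^2 - 4*g - 9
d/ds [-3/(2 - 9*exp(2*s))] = -54*exp(2*s)/(9*exp(2*s) - 2)^2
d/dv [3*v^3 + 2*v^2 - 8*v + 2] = 9*v^2 + 4*v - 8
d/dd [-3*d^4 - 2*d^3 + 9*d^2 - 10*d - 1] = -12*d^3 - 6*d^2 + 18*d - 10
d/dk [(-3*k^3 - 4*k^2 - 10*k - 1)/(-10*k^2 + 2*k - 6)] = (15*k^4 - 6*k^3 - 27*k^2 + 14*k + 31)/(2*(25*k^4 - 10*k^3 + 31*k^2 - 6*k + 9))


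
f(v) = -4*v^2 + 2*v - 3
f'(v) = 2 - 8*v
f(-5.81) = -149.64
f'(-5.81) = 48.48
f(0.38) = -2.82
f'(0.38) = -1.04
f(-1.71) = -18.12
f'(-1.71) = 15.68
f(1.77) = -11.99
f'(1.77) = -12.16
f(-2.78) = -39.47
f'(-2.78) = 24.24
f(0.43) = -2.88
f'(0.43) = -1.44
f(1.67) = -10.82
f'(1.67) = -11.36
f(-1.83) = -20.06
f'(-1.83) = 16.64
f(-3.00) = -45.00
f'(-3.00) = 26.00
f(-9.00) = -345.00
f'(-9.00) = 74.00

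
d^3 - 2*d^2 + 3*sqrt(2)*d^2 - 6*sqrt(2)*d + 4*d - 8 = (d - 2)*(d + sqrt(2))*(d + 2*sqrt(2))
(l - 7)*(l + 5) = l^2 - 2*l - 35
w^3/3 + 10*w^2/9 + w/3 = w*(w/3 + 1)*(w + 1/3)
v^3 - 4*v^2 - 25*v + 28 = (v - 7)*(v - 1)*(v + 4)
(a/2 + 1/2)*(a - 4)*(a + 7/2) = a^3/2 + a^2/4 - 29*a/4 - 7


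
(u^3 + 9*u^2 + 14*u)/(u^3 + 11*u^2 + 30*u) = (u^2 + 9*u + 14)/(u^2 + 11*u + 30)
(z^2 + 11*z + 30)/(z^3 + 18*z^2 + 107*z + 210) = 1/(z + 7)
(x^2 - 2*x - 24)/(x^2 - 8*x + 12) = (x + 4)/(x - 2)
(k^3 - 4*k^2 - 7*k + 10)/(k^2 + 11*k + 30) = (k^3 - 4*k^2 - 7*k + 10)/(k^2 + 11*k + 30)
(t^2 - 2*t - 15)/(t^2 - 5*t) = (t + 3)/t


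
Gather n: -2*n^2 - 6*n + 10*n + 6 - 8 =-2*n^2 + 4*n - 2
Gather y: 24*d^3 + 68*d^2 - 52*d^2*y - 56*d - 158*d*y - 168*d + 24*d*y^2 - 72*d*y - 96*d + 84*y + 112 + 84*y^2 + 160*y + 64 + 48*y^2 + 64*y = 24*d^3 + 68*d^2 - 320*d + y^2*(24*d + 132) + y*(-52*d^2 - 230*d + 308) + 176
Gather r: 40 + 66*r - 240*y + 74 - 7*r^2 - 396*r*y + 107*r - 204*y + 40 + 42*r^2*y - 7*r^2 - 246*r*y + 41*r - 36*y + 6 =r^2*(42*y - 14) + r*(214 - 642*y) - 480*y + 160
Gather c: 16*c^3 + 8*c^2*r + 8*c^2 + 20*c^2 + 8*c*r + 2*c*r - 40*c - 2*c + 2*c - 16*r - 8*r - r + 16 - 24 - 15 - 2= 16*c^3 + c^2*(8*r + 28) + c*(10*r - 40) - 25*r - 25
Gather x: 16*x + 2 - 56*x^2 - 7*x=-56*x^2 + 9*x + 2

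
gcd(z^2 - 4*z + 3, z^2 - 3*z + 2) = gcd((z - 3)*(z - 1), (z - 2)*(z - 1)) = z - 1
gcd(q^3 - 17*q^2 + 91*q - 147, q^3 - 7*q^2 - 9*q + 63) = q^2 - 10*q + 21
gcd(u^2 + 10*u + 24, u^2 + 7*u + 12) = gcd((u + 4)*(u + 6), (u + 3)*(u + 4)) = u + 4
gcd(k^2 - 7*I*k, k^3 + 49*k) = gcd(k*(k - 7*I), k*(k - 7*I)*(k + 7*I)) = k^2 - 7*I*k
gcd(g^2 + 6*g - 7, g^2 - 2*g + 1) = g - 1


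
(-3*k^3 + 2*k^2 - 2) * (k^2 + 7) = -3*k^5 + 2*k^4 - 21*k^3 + 12*k^2 - 14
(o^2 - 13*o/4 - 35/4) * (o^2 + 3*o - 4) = o^4 - o^3/4 - 45*o^2/2 - 53*o/4 + 35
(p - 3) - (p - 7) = 4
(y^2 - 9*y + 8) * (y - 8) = y^3 - 17*y^2 + 80*y - 64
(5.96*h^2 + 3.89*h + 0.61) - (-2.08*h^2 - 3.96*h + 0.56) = 8.04*h^2 + 7.85*h + 0.0499999999999999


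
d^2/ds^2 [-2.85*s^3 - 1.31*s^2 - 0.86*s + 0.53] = -17.1*s - 2.62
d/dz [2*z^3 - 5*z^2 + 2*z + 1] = 6*z^2 - 10*z + 2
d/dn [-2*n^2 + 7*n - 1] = 7 - 4*n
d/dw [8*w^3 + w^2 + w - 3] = 24*w^2 + 2*w + 1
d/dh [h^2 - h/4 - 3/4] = 2*h - 1/4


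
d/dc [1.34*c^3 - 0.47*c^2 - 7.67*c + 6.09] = 4.02*c^2 - 0.94*c - 7.67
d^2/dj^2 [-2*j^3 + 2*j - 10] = -12*j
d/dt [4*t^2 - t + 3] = 8*t - 1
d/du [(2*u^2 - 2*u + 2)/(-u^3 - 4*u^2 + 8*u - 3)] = 2*(u^4 - 2*u^3 + 7*u^2 + 2*u - 5)/(u^6 + 8*u^5 - 58*u^3 + 88*u^2 - 48*u + 9)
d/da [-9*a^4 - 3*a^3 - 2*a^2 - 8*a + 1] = -36*a^3 - 9*a^2 - 4*a - 8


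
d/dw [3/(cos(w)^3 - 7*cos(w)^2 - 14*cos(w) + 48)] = 3*(3*cos(w)^2 - 14*cos(w) - 14)*sin(w)/(cos(w)^3 - 7*cos(w)^2 - 14*cos(w) + 48)^2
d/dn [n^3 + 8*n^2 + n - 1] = 3*n^2 + 16*n + 1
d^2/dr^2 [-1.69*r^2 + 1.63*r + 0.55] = -3.38000000000000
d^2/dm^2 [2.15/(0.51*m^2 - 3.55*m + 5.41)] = (-1.11843*m^2 + 7.78515*m + 2.15*(1.02*m - 3.55)*(2.04*m - 7.1) - 11.86413)/(0.51*m^2 - 3.55*m + 5.41)^3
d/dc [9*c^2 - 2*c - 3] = 18*c - 2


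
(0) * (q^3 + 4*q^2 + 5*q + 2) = 0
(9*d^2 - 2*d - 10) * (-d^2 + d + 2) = -9*d^4 + 11*d^3 + 26*d^2 - 14*d - 20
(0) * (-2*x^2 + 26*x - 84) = 0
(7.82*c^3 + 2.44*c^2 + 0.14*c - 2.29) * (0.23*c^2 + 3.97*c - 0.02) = 1.7986*c^5 + 31.6066*c^4 + 9.5626*c^3 - 0.0196999999999999*c^2 - 9.0941*c + 0.0458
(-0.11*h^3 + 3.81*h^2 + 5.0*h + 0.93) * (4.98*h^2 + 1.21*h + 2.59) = -0.5478*h^5 + 18.8407*h^4 + 29.2252*h^3 + 20.5493*h^2 + 14.0753*h + 2.4087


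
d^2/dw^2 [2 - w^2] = -2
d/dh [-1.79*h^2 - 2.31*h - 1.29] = -3.58*h - 2.31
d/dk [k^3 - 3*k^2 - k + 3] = 3*k^2 - 6*k - 1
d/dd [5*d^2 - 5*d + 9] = 10*d - 5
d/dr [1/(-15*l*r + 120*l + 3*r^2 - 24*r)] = (5*l - 2*r + 8)/(3*(5*l*r - 40*l - r^2 + 8*r)^2)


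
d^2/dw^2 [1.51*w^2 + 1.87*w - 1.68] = 3.02000000000000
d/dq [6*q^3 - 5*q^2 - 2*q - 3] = 18*q^2 - 10*q - 2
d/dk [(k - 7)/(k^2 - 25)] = (k^2 - 2*k*(k - 7) - 25)/(k^2 - 25)^2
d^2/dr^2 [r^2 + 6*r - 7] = 2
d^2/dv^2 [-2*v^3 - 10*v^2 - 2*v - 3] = -12*v - 20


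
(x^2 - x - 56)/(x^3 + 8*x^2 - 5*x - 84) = (x - 8)/(x^2 + x - 12)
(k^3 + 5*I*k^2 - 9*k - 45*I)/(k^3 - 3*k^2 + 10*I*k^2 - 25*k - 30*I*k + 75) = (k + 3)/(k + 5*I)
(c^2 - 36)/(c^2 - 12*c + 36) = (c + 6)/(c - 6)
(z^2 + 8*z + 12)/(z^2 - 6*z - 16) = (z + 6)/(z - 8)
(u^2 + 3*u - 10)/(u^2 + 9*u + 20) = (u - 2)/(u + 4)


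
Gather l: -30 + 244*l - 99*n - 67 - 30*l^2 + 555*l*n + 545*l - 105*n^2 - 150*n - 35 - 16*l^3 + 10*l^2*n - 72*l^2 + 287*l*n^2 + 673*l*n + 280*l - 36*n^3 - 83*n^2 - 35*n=-16*l^3 + l^2*(10*n - 102) + l*(287*n^2 + 1228*n + 1069) - 36*n^3 - 188*n^2 - 284*n - 132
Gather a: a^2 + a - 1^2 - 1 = a^2 + a - 2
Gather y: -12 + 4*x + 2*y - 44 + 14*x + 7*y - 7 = 18*x + 9*y - 63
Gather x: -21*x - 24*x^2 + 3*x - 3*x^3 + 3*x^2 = -3*x^3 - 21*x^2 - 18*x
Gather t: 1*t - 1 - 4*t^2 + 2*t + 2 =-4*t^2 + 3*t + 1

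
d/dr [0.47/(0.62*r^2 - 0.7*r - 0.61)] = (0.329 - 0.5828*r)/(-0.62*r^2 + 0.7*r + 0.61)^2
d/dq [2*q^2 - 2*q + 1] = 4*q - 2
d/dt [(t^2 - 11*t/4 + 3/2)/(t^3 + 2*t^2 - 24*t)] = (-t^4 + 11*t^3/2 - 23*t^2 - 6*t + 36)/(t^2*(t^4 + 4*t^3 - 44*t^2 - 96*t + 576))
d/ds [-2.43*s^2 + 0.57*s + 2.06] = 0.57 - 4.86*s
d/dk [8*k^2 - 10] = 16*k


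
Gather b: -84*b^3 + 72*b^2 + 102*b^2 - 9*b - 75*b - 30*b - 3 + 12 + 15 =-84*b^3 + 174*b^2 - 114*b + 24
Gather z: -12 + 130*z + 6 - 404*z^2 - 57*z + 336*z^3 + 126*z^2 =336*z^3 - 278*z^2 + 73*z - 6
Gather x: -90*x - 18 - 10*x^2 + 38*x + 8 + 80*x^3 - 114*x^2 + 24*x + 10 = 80*x^3 - 124*x^2 - 28*x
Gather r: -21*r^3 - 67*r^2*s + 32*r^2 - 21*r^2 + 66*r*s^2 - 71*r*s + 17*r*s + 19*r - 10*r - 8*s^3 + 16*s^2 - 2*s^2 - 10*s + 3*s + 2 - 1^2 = -21*r^3 + r^2*(11 - 67*s) + r*(66*s^2 - 54*s + 9) - 8*s^3 + 14*s^2 - 7*s + 1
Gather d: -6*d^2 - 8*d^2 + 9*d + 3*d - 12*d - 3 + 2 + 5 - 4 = -14*d^2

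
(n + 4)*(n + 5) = n^2 + 9*n + 20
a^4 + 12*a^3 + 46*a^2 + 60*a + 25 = (a + 1)^2*(a + 5)^2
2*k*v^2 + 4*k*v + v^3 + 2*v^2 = v*(2*k + v)*(v + 2)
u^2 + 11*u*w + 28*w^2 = (u + 4*w)*(u + 7*w)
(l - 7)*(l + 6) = l^2 - l - 42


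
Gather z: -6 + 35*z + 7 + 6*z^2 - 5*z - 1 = 6*z^2 + 30*z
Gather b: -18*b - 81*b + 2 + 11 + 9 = 22 - 99*b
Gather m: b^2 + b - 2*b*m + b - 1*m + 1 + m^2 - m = b^2 + 2*b + m^2 + m*(-2*b - 2) + 1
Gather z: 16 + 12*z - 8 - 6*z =6*z + 8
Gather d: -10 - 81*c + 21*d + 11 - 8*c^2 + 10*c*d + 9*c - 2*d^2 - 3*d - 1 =-8*c^2 - 72*c - 2*d^2 + d*(10*c + 18)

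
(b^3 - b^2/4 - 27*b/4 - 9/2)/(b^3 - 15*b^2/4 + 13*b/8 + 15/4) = 2*(b^2 - b - 6)/(2*b^2 - 9*b + 10)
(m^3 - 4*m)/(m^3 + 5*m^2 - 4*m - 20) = m/(m + 5)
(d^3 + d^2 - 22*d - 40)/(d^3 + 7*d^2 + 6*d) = (d^3 + d^2 - 22*d - 40)/(d*(d^2 + 7*d + 6))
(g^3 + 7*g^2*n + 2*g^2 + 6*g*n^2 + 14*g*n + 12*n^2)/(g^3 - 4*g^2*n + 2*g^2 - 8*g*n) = (g^2 + 7*g*n + 6*n^2)/(g*(g - 4*n))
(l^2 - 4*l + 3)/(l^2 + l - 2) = (l - 3)/(l + 2)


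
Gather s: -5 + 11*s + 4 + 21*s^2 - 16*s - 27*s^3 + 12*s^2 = -27*s^3 + 33*s^2 - 5*s - 1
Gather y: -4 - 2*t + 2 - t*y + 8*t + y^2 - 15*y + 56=6*t + y^2 + y*(-t - 15) + 54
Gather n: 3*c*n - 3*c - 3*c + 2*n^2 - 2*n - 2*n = -6*c + 2*n^2 + n*(3*c - 4)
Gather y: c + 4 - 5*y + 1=c - 5*y + 5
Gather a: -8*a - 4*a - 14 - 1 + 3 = -12*a - 12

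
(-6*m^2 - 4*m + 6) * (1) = -6*m^2 - 4*m + 6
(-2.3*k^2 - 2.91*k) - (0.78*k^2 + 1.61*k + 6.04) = -3.08*k^2 - 4.52*k - 6.04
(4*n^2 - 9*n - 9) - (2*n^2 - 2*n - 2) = 2*n^2 - 7*n - 7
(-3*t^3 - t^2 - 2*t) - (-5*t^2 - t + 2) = -3*t^3 + 4*t^2 - t - 2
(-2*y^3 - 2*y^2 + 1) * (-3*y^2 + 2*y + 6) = 6*y^5 + 2*y^4 - 16*y^3 - 15*y^2 + 2*y + 6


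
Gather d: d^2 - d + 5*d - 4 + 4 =d^2 + 4*d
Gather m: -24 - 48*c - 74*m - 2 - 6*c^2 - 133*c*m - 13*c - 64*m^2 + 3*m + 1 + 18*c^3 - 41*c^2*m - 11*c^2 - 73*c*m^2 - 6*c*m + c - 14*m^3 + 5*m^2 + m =18*c^3 - 17*c^2 - 60*c - 14*m^3 + m^2*(-73*c - 59) + m*(-41*c^2 - 139*c - 70) - 25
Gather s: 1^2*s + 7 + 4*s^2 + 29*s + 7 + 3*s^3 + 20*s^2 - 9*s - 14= 3*s^3 + 24*s^2 + 21*s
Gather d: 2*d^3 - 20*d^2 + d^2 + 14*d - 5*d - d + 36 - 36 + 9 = 2*d^3 - 19*d^2 + 8*d + 9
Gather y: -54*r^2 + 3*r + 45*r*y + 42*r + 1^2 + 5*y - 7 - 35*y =-54*r^2 + 45*r + y*(45*r - 30) - 6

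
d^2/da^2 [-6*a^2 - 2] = -12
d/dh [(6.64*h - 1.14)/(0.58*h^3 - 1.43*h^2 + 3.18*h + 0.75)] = (-7.7024*h^3 + 11.4788*h^2 - 3.2604*h + 8.6052)/(0.3364*h^6 - 1.6588*h^5 + 5.7337*h^4 - 8.2248*h^3 + 7.9674*h^2 + 4.77*h + 0.5625)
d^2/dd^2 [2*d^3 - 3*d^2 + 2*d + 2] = 12*d - 6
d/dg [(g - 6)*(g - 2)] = 2*g - 8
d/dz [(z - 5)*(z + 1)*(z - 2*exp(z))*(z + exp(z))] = -z^3*exp(z) + 4*z^3 - 4*z^2*exp(2*z) + z^2*exp(z) - 12*z^2 + 12*z*exp(2*z) + 13*z*exp(z) - 10*z + 28*exp(2*z) + 5*exp(z)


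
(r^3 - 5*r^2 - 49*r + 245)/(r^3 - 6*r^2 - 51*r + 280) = (r - 7)/(r - 8)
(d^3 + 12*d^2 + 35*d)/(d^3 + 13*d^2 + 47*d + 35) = d/(d + 1)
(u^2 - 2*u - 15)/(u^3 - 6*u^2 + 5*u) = (u + 3)/(u*(u - 1))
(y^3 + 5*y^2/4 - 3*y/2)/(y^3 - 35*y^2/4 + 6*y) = (y + 2)/(y - 8)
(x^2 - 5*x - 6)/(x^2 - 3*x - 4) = (x - 6)/(x - 4)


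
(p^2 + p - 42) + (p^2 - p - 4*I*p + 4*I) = 2*p^2 - 4*I*p - 42 + 4*I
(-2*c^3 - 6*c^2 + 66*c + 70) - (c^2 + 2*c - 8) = -2*c^3 - 7*c^2 + 64*c + 78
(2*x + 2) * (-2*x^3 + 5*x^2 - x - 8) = -4*x^4 + 6*x^3 + 8*x^2 - 18*x - 16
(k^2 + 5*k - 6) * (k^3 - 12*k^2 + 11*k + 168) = k^5 - 7*k^4 - 55*k^3 + 295*k^2 + 774*k - 1008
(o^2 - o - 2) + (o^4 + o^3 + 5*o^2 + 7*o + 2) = o^4 + o^3 + 6*o^2 + 6*o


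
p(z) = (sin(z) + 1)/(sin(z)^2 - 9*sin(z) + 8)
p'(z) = (-2*sin(z)*cos(z) + 9*cos(z))*(sin(z) + 1)/(sin(z)^2 - 9*sin(z) + 8)^2 + cos(z)/(sin(z)^2 - 9*sin(z) + 8)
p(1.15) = 3.09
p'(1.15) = 15.33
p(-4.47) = 9.59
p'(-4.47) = -80.24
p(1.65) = 90.95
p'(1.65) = -2300.15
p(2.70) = 0.33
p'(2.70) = -0.77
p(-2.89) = 0.07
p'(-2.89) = -0.16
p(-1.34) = 0.00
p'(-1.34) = 0.01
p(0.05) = 0.14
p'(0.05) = 0.30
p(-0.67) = 0.03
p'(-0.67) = 0.07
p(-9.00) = 0.05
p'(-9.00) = -0.11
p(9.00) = 0.32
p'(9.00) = -0.73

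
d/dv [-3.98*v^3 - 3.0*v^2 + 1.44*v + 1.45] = -11.94*v^2 - 6.0*v + 1.44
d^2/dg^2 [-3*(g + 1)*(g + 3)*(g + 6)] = -18*g - 60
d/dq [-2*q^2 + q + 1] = 1 - 4*q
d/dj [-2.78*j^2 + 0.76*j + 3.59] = 0.76 - 5.56*j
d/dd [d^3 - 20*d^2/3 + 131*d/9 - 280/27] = 3*d^2 - 40*d/3 + 131/9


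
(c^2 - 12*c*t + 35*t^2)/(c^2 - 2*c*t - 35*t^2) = (c - 5*t)/(c + 5*t)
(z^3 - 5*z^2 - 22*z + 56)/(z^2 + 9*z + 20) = (z^2 - 9*z + 14)/(z + 5)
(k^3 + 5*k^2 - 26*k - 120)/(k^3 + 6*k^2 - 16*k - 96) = (k - 5)/(k - 4)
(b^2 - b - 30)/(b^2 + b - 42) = (b + 5)/(b + 7)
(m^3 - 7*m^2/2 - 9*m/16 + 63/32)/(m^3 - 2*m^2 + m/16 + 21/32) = (8*m^2 - 22*m - 21)/(8*m^2 - 10*m - 7)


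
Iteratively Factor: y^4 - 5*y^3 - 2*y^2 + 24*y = (y + 2)*(y^3 - 7*y^2 + 12*y) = (y - 3)*(y + 2)*(y^2 - 4*y) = y*(y - 3)*(y + 2)*(y - 4)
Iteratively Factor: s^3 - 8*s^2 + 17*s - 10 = (s - 2)*(s^2 - 6*s + 5) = (s - 2)*(s - 1)*(s - 5)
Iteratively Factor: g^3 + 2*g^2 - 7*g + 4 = (g + 4)*(g^2 - 2*g + 1) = (g - 1)*(g + 4)*(g - 1)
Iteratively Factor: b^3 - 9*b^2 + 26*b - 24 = (b - 3)*(b^2 - 6*b + 8) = (b - 3)*(b - 2)*(b - 4)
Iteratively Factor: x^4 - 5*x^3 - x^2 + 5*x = (x + 1)*(x^3 - 6*x^2 + 5*x) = (x - 1)*(x + 1)*(x^2 - 5*x) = (x - 5)*(x - 1)*(x + 1)*(x)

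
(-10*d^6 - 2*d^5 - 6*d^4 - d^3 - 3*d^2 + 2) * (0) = 0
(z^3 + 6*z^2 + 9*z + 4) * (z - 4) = z^4 + 2*z^3 - 15*z^2 - 32*z - 16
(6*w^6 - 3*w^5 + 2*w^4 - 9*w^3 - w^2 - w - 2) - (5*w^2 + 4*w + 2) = 6*w^6 - 3*w^5 + 2*w^4 - 9*w^3 - 6*w^2 - 5*w - 4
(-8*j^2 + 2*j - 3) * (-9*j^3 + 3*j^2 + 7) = 72*j^5 - 42*j^4 + 33*j^3 - 65*j^2 + 14*j - 21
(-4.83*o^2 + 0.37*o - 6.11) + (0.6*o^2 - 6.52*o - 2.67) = -4.23*o^2 - 6.15*o - 8.78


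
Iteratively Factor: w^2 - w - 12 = (w + 3)*(w - 4)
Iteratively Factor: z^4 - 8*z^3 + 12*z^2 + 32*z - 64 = (z - 4)*(z^3 - 4*z^2 - 4*z + 16) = (z - 4)^2*(z^2 - 4) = (z - 4)^2*(z + 2)*(z - 2)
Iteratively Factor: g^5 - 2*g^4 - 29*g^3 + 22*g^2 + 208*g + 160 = (g + 4)*(g^4 - 6*g^3 - 5*g^2 + 42*g + 40) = (g - 4)*(g + 4)*(g^3 - 2*g^2 - 13*g - 10) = (g - 4)*(g + 2)*(g + 4)*(g^2 - 4*g - 5) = (g - 4)*(g + 1)*(g + 2)*(g + 4)*(g - 5)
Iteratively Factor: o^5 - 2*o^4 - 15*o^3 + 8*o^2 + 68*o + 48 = (o + 1)*(o^4 - 3*o^3 - 12*o^2 + 20*o + 48) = (o - 3)*(o + 1)*(o^3 - 12*o - 16) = (o - 3)*(o + 1)*(o + 2)*(o^2 - 2*o - 8) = (o - 4)*(o - 3)*(o + 1)*(o + 2)*(o + 2)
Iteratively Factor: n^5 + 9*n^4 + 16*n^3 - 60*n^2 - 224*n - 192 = (n + 2)*(n^4 + 7*n^3 + 2*n^2 - 64*n - 96) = (n + 2)*(n + 4)*(n^3 + 3*n^2 - 10*n - 24) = (n + 2)^2*(n + 4)*(n^2 + n - 12) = (n - 3)*(n + 2)^2*(n + 4)*(n + 4)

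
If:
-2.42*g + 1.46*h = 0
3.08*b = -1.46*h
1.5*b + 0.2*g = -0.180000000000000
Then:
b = -0.14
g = 0.18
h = 0.30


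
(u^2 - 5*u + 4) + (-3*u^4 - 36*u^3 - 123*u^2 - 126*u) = -3*u^4 - 36*u^3 - 122*u^2 - 131*u + 4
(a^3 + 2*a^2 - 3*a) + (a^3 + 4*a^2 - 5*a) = 2*a^3 + 6*a^2 - 8*a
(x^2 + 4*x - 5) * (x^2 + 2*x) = x^4 + 6*x^3 + 3*x^2 - 10*x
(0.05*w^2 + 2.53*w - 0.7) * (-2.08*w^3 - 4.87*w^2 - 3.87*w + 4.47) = -0.104*w^5 - 5.5059*w^4 - 11.0586*w^3 - 6.1586*w^2 + 14.0181*w - 3.129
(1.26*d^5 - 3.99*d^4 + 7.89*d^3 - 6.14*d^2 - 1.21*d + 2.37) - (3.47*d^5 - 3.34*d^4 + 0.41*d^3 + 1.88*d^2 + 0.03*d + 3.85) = -2.21*d^5 - 0.65*d^4 + 7.48*d^3 - 8.02*d^2 - 1.24*d - 1.48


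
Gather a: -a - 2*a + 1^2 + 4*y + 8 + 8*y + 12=-3*a + 12*y + 21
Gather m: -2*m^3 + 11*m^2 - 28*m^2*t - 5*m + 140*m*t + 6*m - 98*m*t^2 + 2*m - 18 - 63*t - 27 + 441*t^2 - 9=-2*m^3 + m^2*(11 - 28*t) + m*(-98*t^2 + 140*t + 3) + 441*t^2 - 63*t - 54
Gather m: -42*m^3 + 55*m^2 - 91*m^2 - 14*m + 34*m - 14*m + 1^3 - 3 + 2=-42*m^3 - 36*m^2 + 6*m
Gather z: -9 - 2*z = -2*z - 9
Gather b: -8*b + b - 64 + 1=-7*b - 63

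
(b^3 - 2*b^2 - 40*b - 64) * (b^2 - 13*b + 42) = b^5 - 15*b^4 + 28*b^3 + 372*b^2 - 848*b - 2688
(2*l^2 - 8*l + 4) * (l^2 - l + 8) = 2*l^4 - 10*l^3 + 28*l^2 - 68*l + 32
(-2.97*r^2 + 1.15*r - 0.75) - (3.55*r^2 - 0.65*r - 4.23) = -6.52*r^2 + 1.8*r + 3.48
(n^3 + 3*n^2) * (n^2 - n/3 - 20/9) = n^5 + 8*n^4/3 - 29*n^3/9 - 20*n^2/3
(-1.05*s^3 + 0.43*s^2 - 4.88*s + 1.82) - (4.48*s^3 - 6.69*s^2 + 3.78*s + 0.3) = -5.53*s^3 + 7.12*s^2 - 8.66*s + 1.52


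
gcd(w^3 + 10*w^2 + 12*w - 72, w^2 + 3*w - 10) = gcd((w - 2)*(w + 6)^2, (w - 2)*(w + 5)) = w - 2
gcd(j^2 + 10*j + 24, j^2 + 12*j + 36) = j + 6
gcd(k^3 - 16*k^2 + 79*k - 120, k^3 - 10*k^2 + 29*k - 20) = k - 5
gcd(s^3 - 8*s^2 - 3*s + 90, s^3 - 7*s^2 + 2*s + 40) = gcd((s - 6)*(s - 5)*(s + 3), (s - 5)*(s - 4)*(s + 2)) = s - 5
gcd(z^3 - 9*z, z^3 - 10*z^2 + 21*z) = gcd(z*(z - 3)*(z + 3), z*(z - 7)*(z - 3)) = z^2 - 3*z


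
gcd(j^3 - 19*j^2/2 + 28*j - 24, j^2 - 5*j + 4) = j - 4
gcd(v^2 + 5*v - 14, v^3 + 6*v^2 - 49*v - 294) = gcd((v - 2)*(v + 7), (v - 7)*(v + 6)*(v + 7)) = v + 7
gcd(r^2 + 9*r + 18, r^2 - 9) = r + 3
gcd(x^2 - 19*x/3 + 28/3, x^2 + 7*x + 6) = 1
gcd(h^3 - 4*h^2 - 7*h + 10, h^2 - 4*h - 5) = h - 5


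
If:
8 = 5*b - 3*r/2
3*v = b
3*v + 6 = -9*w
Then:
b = -9*w - 6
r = -30*w - 76/3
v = -3*w - 2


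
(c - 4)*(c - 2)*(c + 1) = c^3 - 5*c^2 + 2*c + 8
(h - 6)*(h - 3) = h^2 - 9*h + 18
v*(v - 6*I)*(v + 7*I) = v^3 + I*v^2 + 42*v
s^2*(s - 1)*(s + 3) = s^4 + 2*s^3 - 3*s^2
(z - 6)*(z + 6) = z^2 - 36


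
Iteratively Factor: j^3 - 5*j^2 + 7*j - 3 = (j - 1)*(j^2 - 4*j + 3) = (j - 1)^2*(j - 3)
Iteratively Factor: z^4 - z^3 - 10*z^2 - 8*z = (z + 2)*(z^3 - 3*z^2 - 4*z) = z*(z + 2)*(z^2 - 3*z - 4) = z*(z + 1)*(z + 2)*(z - 4)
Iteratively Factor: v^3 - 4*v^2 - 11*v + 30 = (v - 2)*(v^2 - 2*v - 15) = (v - 5)*(v - 2)*(v + 3)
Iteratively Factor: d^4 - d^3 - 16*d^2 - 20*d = (d)*(d^3 - d^2 - 16*d - 20) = d*(d + 2)*(d^2 - 3*d - 10) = d*(d + 2)^2*(d - 5)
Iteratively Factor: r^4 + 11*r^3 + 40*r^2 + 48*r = (r + 4)*(r^3 + 7*r^2 + 12*r) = (r + 4)^2*(r^2 + 3*r) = r*(r + 4)^2*(r + 3)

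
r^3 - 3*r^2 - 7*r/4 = r*(r - 7/2)*(r + 1/2)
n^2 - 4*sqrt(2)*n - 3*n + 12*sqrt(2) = (n - 3)*(n - 4*sqrt(2))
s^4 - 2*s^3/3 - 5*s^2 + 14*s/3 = s*(s - 2)*(s - 1)*(s + 7/3)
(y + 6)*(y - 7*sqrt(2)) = y^2 - 7*sqrt(2)*y + 6*y - 42*sqrt(2)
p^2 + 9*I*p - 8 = (p + I)*(p + 8*I)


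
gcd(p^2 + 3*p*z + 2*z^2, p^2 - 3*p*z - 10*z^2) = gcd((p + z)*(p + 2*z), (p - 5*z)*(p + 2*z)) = p + 2*z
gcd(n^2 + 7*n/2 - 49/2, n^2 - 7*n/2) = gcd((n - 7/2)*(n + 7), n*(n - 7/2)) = n - 7/2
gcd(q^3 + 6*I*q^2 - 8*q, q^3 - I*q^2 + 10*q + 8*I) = q + 2*I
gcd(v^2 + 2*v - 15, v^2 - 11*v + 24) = v - 3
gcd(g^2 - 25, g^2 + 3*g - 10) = g + 5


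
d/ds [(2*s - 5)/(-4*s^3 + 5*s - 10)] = (-8*s^3 + 10*s + (2*s - 5)*(12*s^2 - 5) - 20)/(4*s^3 - 5*s + 10)^2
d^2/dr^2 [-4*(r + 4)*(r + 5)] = -8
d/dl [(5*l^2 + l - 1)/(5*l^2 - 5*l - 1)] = 6*(-5*l^2 - 1)/(25*l^4 - 50*l^3 + 15*l^2 + 10*l + 1)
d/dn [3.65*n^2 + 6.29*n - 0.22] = 7.3*n + 6.29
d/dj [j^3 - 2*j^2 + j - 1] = 3*j^2 - 4*j + 1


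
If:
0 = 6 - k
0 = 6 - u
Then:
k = 6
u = 6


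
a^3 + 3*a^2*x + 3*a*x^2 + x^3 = (a + x)^3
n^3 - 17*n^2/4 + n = n*(n - 4)*(n - 1/4)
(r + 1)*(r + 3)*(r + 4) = r^3 + 8*r^2 + 19*r + 12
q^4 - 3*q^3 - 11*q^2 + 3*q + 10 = (q - 5)*(q - 1)*(q + 1)*(q + 2)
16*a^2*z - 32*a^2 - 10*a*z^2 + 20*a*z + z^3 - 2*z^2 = (-8*a + z)*(-2*a + z)*(z - 2)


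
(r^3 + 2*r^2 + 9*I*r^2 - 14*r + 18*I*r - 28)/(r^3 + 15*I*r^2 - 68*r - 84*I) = (r + 2)/(r + 6*I)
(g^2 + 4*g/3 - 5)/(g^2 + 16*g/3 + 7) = (3*g - 5)/(3*g + 7)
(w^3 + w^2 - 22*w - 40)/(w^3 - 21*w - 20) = (w + 2)/(w + 1)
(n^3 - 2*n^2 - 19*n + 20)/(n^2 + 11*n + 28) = (n^2 - 6*n + 5)/(n + 7)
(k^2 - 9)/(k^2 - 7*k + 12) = (k + 3)/(k - 4)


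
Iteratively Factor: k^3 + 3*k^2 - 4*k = (k + 4)*(k^2 - k) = (k - 1)*(k + 4)*(k)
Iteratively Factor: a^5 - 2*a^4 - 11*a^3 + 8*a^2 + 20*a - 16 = (a - 1)*(a^4 - a^3 - 12*a^2 - 4*a + 16) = (a - 4)*(a - 1)*(a^3 + 3*a^2 - 4) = (a - 4)*(a - 1)*(a + 2)*(a^2 + a - 2) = (a - 4)*(a - 1)^2*(a + 2)*(a + 2)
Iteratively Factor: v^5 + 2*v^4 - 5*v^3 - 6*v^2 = (v + 1)*(v^4 + v^3 - 6*v^2) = (v - 2)*(v + 1)*(v^3 + 3*v^2) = (v - 2)*(v + 1)*(v + 3)*(v^2) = v*(v - 2)*(v + 1)*(v + 3)*(v)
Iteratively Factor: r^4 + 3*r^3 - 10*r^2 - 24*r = (r + 4)*(r^3 - r^2 - 6*r) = (r + 2)*(r + 4)*(r^2 - 3*r) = (r - 3)*(r + 2)*(r + 4)*(r)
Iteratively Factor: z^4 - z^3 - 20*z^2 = (z - 5)*(z^3 + 4*z^2) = (z - 5)*(z + 4)*(z^2) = z*(z - 5)*(z + 4)*(z)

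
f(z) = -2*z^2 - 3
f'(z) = -4*z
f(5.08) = -54.61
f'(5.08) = -20.32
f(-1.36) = -6.70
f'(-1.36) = 5.44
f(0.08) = -3.01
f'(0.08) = -0.32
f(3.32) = -25.04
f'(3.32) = -13.28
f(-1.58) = -7.99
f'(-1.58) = 6.32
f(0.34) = -3.23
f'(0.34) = -1.36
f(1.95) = -10.60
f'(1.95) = -7.80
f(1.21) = -5.93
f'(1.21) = -4.84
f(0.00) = -3.00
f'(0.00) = 0.00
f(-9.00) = -165.00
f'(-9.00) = 36.00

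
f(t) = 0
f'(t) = 0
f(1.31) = 0.00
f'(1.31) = 0.00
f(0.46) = 0.00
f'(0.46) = 0.00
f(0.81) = 0.00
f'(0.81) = 0.00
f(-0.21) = 0.00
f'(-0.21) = 0.00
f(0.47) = 0.00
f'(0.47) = 0.00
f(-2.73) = 0.00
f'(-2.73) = 0.00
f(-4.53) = 0.00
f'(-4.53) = 0.00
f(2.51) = 0.00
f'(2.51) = 0.00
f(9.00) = 0.00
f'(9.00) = 0.00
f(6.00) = 0.00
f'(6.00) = 0.00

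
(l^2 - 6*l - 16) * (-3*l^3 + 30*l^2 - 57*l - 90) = -3*l^5 + 48*l^4 - 189*l^3 - 228*l^2 + 1452*l + 1440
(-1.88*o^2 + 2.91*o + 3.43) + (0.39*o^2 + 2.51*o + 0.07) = -1.49*o^2 + 5.42*o + 3.5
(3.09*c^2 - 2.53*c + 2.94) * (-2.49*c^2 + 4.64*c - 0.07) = -7.6941*c^4 + 20.6373*c^3 - 19.2761*c^2 + 13.8187*c - 0.2058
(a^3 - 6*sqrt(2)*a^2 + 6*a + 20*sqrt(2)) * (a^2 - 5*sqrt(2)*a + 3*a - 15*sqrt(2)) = a^5 - 11*sqrt(2)*a^4 + 3*a^4 - 33*sqrt(2)*a^3 + 66*a^3 - 10*sqrt(2)*a^2 + 198*a^2 - 200*a - 30*sqrt(2)*a - 600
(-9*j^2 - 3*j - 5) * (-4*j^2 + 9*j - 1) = 36*j^4 - 69*j^3 + 2*j^2 - 42*j + 5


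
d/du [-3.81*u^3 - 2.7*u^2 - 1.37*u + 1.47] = -11.43*u^2 - 5.4*u - 1.37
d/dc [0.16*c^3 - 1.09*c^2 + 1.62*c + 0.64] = 0.48*c^2 - 2.18*c + 1.62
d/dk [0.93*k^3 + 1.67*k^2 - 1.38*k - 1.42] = 2.79*k^2 + 3.34*k - 1.38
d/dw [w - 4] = 1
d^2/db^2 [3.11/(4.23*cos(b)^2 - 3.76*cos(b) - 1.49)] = (222.587676*(1 - cos(b)^2)^2 - 148.391784*cos(b)^3 + 233.667362*cos(b)^2 + 279.360104*cos(b) - 349.726342)/(-4.23*cos(b)^2 + 3.76*cos(b) + 1.49)^3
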